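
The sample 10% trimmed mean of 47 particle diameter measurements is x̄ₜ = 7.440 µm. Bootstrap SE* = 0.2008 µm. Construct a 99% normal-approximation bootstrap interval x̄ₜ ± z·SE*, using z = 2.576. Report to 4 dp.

(6.9227, 7.9573)

Margin = 2.576 × 0.2008 = 0.51726
Interval: 7.440 ± 0.51726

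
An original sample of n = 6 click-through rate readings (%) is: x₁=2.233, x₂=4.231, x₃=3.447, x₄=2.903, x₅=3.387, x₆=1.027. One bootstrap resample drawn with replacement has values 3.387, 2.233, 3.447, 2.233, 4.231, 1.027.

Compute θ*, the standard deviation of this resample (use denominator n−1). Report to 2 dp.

Mean = 2.7597; sum of squared deviations = 6.5877
s² = 6.5877 / 5 = 1.3175
s = √1.3175 = 1.15

θ* = 1.15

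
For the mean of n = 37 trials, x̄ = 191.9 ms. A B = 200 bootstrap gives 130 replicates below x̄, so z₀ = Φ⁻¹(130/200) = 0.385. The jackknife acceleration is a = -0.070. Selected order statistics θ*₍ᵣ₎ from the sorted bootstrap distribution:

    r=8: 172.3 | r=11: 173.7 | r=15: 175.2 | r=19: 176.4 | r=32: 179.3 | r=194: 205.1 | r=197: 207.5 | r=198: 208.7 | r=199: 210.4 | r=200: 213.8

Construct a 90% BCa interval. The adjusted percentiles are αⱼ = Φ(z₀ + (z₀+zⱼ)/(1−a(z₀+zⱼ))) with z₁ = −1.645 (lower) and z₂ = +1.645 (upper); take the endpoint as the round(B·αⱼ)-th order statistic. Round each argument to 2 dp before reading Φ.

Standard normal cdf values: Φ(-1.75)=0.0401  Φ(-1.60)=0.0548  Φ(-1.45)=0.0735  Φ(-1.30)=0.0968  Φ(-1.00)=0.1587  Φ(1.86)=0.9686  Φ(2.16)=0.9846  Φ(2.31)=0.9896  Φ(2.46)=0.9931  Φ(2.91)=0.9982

(179.3, 207.5)

Lower: z₀ + z₁ = 0.385 + (-1.645) = -1.260; 1 − a(z₀+z₁) = 1 − (-0.070)(-1.260) = 0.9118; argument = 0.385 + (-1.260)/0.9118 = -0.9969 → -1.00.
α₁ = Φ(-1.00) = 0.1587; rank = round(200 × 0.1587) = 32; θ*₍32₎ = 179.3.
Upper: z₀ + z₂ = 2.030; 1 − a(z₀+z₂) = 1.1421; argument = 2.1624 → 2.16; α₂ = 0.9846; rank = 197; θ*₍197₎ = 207.5.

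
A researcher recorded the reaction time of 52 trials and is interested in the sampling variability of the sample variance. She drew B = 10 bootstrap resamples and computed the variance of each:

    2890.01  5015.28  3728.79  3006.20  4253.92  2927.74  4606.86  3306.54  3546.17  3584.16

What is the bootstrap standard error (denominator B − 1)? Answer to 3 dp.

SE* = 729.073

Bootstrap SE is the standard deviation of the 10 replicate variances.
Mean of replicates: (2890.01 + 5015.28 + 3728.79 + 3006.20 + 4253.92 + 2927.74 + 4606.86 + 3306.54 + 3546.17 + 3584.16) / 10 = 36865.6700 / 10 = 3686.5670
Sum of squared deviations: (−796.5570)² + (+1328.7130)² + (+42.2230)² + (−680.3670)² + (+567.3530)² + (−758.8270)² + (+920.2930)² + (−380.0270)² + (−140.3970)² + (−102.4070)² = 4783929.4074
Variance = 4783929.4074 / 9 = 531547.7119
SE* = √531547.7119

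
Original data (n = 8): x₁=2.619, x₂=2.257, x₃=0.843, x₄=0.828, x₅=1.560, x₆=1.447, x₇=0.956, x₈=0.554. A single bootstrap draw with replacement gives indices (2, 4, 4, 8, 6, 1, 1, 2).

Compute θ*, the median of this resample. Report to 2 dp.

θ* = 1.85

Resample values: 2.257, 0.828, 0.828, 0.554, 1.447, 2.619, 2.619, 2.257.
Sorted: 0.554, 0.828, 0.828, 1.447, 2.257, 2.257, 2.619, 2.619
Median = average of the two middle values = 1.85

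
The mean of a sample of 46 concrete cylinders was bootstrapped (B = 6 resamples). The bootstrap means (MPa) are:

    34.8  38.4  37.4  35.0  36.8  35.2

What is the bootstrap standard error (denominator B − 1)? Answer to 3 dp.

Bootstrap SE is the standard deviation of the 6 replicate means.
Mean of replicates: (34.8 + 38.4 + 37.4 + 35.0 + 36.8 + 35.2) / 6 = 217.6000 / 6 = 36.2667
Sum of squared deviations: (−1.4667)² + (+2.1333)² + (+1.1333)² + (−1.2667)² + (+0.5333)² + (−1.0667)² = 11.0133
Variance = 11.0133 / 5 = 2.2027
SE* = √2.2027

SE* = 1.484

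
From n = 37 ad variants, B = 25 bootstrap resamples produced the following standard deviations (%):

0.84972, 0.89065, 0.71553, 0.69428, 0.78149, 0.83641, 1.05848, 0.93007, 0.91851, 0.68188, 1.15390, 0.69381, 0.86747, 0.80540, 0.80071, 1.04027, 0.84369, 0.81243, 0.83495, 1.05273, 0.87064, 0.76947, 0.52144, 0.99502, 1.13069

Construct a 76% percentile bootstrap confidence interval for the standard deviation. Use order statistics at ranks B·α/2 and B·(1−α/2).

Sorted replicates: 0.52144, 0.68188, 0.69381, 0.69428, 0.71553, 0.76947, 0.78149, 0.80071, 0.80540, 0.81243, 0.83495, 0.83641, 0.84369, 0.84972, 0.86747, 0.87064, 0.89065, 0.91851, 0.93007, 0.99502, 1.04027, 1.05273, 1.05848, 1.13069, 1.15390
α = 0.24; lower rank = 25 × 0.120 = 3; upper rank = 25 × 0.880 = 22.
The 3rd smallest replicate is 0.69381; the 22nd is 1.05273.

(0.69381, 1.05273)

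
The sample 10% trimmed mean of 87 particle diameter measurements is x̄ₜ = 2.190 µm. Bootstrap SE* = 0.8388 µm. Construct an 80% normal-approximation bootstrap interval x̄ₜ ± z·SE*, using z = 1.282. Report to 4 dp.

(1.1147, 3.2653)

Margin = 1.282 × 0.8388 = 1.07534
Interval: 2.190 ± 1.07534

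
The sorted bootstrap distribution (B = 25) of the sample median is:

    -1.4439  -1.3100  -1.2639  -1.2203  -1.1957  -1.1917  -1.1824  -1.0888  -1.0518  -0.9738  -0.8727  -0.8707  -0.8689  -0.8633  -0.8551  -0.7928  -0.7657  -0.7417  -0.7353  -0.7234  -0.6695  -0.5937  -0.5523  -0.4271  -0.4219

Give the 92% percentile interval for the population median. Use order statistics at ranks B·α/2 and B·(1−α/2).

(-1.4439, -0.4271)

α = 0.08; lower rank = 25 × 0.040 = 1; upper rank = 25 × 0.960 = 24.
The 1st smallest replicate is -1.4439; the 24th is -0.4271.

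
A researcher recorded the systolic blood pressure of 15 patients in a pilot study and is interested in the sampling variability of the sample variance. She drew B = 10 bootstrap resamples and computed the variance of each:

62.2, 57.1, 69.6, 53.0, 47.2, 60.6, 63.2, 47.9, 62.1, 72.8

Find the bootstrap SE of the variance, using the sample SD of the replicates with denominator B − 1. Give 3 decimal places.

Bootstrap SE is the standard deviation of the 10 replicate variances.
Mean of replicates: (62.2 + 57.1 + 69.6 + 53.0 + 47.2 + 60.6 + 63.2 + 47.9 + 62.1 + 72.8) / 10 = 595.7000 / 10 = 59.5700
Sum of squared deviations: (+2.6300)² + (−2.4700)² + (+10.0300)² + (−6.5700)² + (−12.3700)² + (+1.0300)² + (+3.6300)² + (−11.6700)² + (+2.5300)² + (+13.2300)² = 641.6610
Variance = 641.6610 / 9 = 71.2957
SE* = √71.2957

SE* = 8.444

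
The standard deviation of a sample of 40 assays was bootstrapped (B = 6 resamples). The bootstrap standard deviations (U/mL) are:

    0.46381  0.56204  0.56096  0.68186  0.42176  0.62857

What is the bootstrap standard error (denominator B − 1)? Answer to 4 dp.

SE* = 0.0976

Bootstrap SE is the standard deviation of the 6 replicate standard deviations.
Mean of replicates: (0.46381 + 0.56204 + 0.56096 + 0.68186 + 0.42176 + 0.62857) / 6 = 3.319000 / 6 = 0.553167
Sum of squared deviations: (−0.089357)² + (+0.008873)² + (+0.007793)² + (+0.128693)² + (−0.131407)² + (+0.075403)² = 0.047639
Variance = 0.047639 / 5 = 0.009528
SE* = √0.009528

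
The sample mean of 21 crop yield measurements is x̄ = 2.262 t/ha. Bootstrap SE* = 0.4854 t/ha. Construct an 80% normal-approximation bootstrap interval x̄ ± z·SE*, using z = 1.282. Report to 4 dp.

(1.6397, 2.8843)

Margin = 1.282 × 0.4854 = 0.62228
Interval: 2.262 ± 0.62228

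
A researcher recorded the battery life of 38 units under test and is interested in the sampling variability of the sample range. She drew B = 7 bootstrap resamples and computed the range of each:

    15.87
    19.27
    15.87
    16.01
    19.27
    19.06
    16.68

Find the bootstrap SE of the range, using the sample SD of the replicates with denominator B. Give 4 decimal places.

Bootstrap SE is the standard deviation of the 7 replicate ranges.
Mean of replicates: (15.87 + 19.27 + 15.87 + 16.01 + 19.27 + 19.06 + 16.68) / 7 = 122.03000 / 7 = 17.43286
Sum of squared deviations: (−1.56286)² + (+1.83714)² + (−1.56286)² + (−1.42286)² + (+1.83714)² + (+1.62714)² + (−0.75286)² = 16.87414
Variance = 16.87414 / 7 = 2.41059
SE* = √2.41059

SE* = 1.5526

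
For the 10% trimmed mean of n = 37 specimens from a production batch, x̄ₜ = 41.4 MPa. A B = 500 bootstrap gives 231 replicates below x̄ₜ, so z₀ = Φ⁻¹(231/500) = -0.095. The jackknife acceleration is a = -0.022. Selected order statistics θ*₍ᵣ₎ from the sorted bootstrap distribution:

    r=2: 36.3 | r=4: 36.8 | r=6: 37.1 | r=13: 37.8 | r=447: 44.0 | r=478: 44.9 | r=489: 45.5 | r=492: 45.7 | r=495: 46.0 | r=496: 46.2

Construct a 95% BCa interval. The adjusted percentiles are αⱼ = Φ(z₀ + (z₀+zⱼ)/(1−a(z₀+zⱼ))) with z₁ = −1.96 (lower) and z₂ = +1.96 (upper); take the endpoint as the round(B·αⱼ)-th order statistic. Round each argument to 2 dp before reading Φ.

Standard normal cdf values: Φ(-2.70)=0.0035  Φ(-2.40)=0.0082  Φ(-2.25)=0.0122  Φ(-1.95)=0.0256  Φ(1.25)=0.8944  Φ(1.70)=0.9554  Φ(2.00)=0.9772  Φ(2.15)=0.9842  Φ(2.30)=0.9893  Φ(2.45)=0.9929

Lower: z₀ + z₁ = -0.095 + (-1.960) = -2.055; 1 − a(z₀+z₁) = 1 − (-0.022)(-2.055) = 0.9548; argument = -0.095 + (-2.055)/0.9548 = -2.2473 → -2.25.
α₁ = Φ(-2.25) = 0.0122; rank = round(500 × 0.0122) = 6; θ*₍6₎ = 37.1.
Upper: z₀ + z₂ = 1.865; 1 − a(z₀+z₂) = 1.0410; argument = 1.6965 → 1.70; α₂ = 0.9554; rank = 478; θ*₍478₎ = 44.9.

(37.1, 44.9)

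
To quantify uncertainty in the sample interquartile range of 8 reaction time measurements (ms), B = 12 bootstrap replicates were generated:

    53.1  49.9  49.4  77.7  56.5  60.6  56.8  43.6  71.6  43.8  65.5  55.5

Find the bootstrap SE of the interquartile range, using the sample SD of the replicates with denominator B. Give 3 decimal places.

Bootstrap SE is the standard deviation of the 12 replicate interquartile ranges.
Mean of replicates: (53.1 + 49.9 + 49.4 + 77.7 + 56.5 + 60.6 + 56.8 + 43.6 + 71.6 + 43.8 + 65.5 + 55.5) / 12 = 684.0000 / 12 = 57.0000
Sum of squared deviations: (−3.9000)² + (−7.1000)² + (−7.6000)² + (+20.7000)² + (−0.5000)² + (+3.6000)² + (−0.2000)² + (−13.4000)² + (+14.6000)² + (−13.2000)² + (+8.5000)² + (−1.5000)² = 1206.5800
Variance = 1206.5800 / 12 = 100.5483
SE* = √100.5483

SE* = 10.027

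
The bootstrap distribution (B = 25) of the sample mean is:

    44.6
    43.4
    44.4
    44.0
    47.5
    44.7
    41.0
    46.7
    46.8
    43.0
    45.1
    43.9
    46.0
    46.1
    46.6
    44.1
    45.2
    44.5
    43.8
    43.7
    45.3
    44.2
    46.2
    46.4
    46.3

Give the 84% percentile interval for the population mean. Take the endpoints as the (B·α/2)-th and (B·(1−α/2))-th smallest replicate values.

Sorted replicates: 41.0, 43.0, 43.4, 43.7, 43.8, 43.9, 44.0, 44.1, 44.2, 44.4, 44.5, 44.6, 44.7, 45.1, 45.2, 45.3, 46.0, 46.1, 46.2, 46.3, 46.4, 46.6, 46.7, 46.8, 47.5
α = 0.16; lower rank = 25 × 0.080 = 2; upper rank = 25 × 0.920 = 23.
The 2nd smallest replicate is 43.0; the 23rd is 46.7.

(43.0, 46.7)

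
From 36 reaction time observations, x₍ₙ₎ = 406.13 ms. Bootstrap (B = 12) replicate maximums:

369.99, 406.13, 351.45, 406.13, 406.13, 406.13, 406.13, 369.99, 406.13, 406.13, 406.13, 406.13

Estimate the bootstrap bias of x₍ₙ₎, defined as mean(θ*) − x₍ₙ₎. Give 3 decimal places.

bias = −10.580

mean(θ*) = (369.99 + 406.13 + 351.45 + 406.13 + 406.13 + 406.13 + 406.13 + 369.99 + 406.13 + 406.13 + 406.13 + 406.13) / 12 = 395.5500
bias = 395.5500 − 406.13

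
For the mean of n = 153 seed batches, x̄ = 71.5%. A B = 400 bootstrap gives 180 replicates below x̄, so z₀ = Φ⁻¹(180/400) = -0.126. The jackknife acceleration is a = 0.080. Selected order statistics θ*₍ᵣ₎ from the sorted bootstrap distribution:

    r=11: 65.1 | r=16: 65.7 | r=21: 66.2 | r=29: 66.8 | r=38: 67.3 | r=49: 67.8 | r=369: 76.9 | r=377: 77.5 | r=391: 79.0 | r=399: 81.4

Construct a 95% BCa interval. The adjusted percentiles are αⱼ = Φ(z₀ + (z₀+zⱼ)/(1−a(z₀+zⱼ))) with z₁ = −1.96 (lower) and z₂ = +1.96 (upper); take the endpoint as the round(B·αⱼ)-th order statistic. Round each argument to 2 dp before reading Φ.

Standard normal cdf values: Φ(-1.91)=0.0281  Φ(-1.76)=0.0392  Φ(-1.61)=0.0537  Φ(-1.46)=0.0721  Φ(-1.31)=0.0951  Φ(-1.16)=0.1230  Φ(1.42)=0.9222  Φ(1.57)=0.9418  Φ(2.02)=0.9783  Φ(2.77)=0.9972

Lower: z₀ + z₁ = -0.126 + (-1.960) = -2.086; 1 − a(z₀+z₁) = 1 − (0.080)(-2.086) = 1.1669; argument = -0.126 + (-2.086)/1.1669 = -1.9137 → -1.91.
α₁ = Φ(-1.91) = 0.0281; rank = round(400 × 0.0281) = 11; θ*₍11₎ = 65.1.
Upper: z₀ + z₂ = 1.834; 1 − a(z₀+z₂) = 0.8533; argument = 2.0234 → 2.02; α₂ = 0.9783; rank = 391; θ*₍391₎ = 79.0.

(65.1, 79.0)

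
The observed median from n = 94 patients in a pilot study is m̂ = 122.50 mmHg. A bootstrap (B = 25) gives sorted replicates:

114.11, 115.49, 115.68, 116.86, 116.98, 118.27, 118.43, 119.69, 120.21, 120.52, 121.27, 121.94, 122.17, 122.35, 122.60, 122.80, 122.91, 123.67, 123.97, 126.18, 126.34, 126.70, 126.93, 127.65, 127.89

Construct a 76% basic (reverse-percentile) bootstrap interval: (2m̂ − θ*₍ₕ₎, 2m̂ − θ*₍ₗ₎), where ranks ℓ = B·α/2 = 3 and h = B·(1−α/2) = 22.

Percentile endpoints at ranks 3 and 22: θ*₍3₎ = 115.68, θ*₍22₎ = 126.70.
Basic interval reflects these around m̂:
  lower = 2 × 122.50 − 126.70 = 118.30
  upper = 2 × 122.50 − 115.68 = 129.32

(118.30, 129.32)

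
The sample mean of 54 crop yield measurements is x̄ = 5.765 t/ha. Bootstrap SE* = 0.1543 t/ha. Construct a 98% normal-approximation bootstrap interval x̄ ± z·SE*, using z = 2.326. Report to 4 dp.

(5.4061, 6.1239)

Margin = 2.326 × 0.1543 = 0.35890
Interval: 5.765 ± 0.35890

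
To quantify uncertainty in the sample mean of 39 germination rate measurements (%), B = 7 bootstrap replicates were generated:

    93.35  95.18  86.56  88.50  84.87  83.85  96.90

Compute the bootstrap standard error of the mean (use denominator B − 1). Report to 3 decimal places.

Bootstrap SE is the standard deviation of the 7 replicate means.
Mean of replicates: (93.35 + 95.18 + 86.56 + 88.50 + 84.87 + 83.85 + 96.90) / 7 = 629.2100 / 7 = 89.8871
Sum of squared deviations: (+3.4629)² + (+5.2929)² + (−3.3271)² + (−1.3871)² + (−5.0171)² + (−6.0371)² + (+7.0129)² = 163.7987
Variance = 163.7987 / 6 = 27.2998
SE* = √27.2998

SE* = 5.225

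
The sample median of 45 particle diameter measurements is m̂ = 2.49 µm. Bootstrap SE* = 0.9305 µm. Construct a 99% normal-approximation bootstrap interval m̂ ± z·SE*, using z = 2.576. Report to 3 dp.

Margin = 2.576 × 0.9305 = 2.3970
Interval: 2.49 ± 2.3970

(0.093, 4.887)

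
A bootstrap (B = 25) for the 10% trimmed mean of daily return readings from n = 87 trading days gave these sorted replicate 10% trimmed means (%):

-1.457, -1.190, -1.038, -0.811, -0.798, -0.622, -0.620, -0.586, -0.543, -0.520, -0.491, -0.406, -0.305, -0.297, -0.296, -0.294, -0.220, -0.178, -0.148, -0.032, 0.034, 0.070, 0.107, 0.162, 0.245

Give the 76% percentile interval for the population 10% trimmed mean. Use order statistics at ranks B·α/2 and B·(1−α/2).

(-1.038, 0.070)

α = 0.24; lower rank = 25 × 0.120 = 3; upper rank = 25 × 0.880 = 22.
The 3rd smallest replicate is -1.038; the 22nd is 0.070.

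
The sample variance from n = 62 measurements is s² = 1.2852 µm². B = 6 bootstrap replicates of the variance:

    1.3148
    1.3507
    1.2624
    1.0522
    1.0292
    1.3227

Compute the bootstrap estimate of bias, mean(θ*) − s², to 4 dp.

mean(θ*) = (1.3148 + 1.3507 + 1.2624 + 1.0522 + 1.0292 + 1.3227) / 6 = 1.22200
bias = 1.22200 − 1.2852

bias = −0.0632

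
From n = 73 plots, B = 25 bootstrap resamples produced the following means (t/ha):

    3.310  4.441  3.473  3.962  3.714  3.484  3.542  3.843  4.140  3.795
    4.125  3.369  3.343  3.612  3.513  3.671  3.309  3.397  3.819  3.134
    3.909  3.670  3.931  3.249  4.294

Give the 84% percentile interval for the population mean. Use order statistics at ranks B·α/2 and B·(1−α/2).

(3.249, 4.140)

Sorted replicates: 3.134, 3.249, 3.309, 3.310, 3.343, 3.369, 3.397, 3.473, 3.484, 3.513, 3.542, 3.612, 3.670, 3.671, 3.714, 3.795, 3.819, 3.843, 3.909, 3.931, 3.962, 4.125, 4.140, 4.294, 4.441
α = 0.16; lower rank = 25 × 0.080 = 2; upper rank = 25 × 0.920 = 23.
The 2nd smallest replicate is 3.249; the 23rd is 4.140.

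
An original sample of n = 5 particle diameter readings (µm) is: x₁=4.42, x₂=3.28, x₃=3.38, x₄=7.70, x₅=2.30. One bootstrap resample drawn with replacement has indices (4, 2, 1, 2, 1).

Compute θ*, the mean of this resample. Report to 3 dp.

θ* = 4.620

Resample values: 7.70, 3.28, 4.42, 3.28, 4.42.
Mean = (7.70 + 3.28 + 4.42 + 3.28 + 4.42) / 5 = 23.100 / 5 = 4.620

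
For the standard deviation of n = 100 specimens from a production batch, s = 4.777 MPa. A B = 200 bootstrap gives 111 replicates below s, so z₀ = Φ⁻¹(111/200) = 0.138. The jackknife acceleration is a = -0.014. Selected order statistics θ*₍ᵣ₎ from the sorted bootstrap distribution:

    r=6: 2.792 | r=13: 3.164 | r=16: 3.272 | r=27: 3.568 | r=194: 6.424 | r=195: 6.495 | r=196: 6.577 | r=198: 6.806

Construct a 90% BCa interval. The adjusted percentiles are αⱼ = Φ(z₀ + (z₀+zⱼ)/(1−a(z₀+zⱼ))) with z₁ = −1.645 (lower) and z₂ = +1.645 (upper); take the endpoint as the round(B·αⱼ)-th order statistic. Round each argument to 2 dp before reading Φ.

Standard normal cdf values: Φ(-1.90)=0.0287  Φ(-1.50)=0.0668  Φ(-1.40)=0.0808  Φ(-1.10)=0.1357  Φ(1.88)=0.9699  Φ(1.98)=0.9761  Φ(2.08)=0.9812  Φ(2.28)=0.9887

Lower: z₀ + z₁ = 0.138 + (-1.645) = -1.507; 1 − a(z₀+z₁) = 1 − (-0.014)(-1.507) = 0.9789; argument = 0.138 + (-1.507)/0.9789 = -1.4015 → -1.40.
α₁ = Φ(-1.40) = 0.0808; rank = round(200 × 0.0808) = 16; θ*₍16₎ = 3.272.
Upper: z₀ + z₂ = 1.783; 1 − a(z₀+z₂) = 1.0250; argument = 1.8776 → 1.88; α₂ = 0.9699; rank = 194; θ*₍194₎ = 6.424.

(3.272, 6.424)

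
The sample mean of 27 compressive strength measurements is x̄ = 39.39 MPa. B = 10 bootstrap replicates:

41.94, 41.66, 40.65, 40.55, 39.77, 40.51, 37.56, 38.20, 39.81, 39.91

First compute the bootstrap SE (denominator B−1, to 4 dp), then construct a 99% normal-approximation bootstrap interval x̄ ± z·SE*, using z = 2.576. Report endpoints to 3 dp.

(35.874, 42.906)

Mean of replicates = 40.0560; sum of squared deviations = 16.7636; SE* = √(16.7636/9) = 1.3648
Margin = 2.576 × 1.3648 = 3.5157
Interval: 39.39 ± 3.5157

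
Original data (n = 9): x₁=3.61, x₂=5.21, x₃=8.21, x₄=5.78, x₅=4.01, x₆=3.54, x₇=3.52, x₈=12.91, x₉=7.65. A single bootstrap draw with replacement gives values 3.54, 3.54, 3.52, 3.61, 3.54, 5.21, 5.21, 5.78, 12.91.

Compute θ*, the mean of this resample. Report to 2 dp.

θ* = 5.21

Mean = (3.54 + 3.54 + 3.52 + 3.61 + 3.54 + 5.21 + 5.21 + 5.78 + 12.91) / 9 = 46.860 / 9 = 5.21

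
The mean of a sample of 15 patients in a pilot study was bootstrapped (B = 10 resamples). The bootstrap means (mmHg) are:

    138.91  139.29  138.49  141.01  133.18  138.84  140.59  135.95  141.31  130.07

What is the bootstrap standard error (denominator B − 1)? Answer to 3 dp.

SE* = 3.650

Bootstrap SE is the standard deviation of the 10 replicate means.
Mean of replicates: (138.91 + 139.29 + 138.49 + 141.01 + 133.18 + 138.84 + 140.59 + 135.95 + 141.31 + 130.07) / 10 = 1377.6400 / 10 = 137.7640
Sum of squared deviations: (+1.1460)² + (+1.5260)² + (+0.7260)² + (+3.2460)² + (−4.5840)² + (+1.0760)² + (+2.8260)² + (−1.8140)² + (+3.5460)² + (−7.6940)² = 119.9250
Variance = 119.9250 / 9 = 13.3250
SE* = √13.3250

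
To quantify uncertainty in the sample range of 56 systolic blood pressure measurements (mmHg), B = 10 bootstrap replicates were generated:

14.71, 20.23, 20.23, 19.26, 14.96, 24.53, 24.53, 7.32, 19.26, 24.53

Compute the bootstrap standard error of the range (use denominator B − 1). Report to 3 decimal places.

Bootstrap SE is the standard deviation of the 10 replicate ranges.
Mean of replicates: (14.71 + 20.23 + 20.23 + 19.26 + 14.96 + 24.53 + 24.53 + 7.32 + 19.26 + 24.53) / 10 = 189.5600 / 10 = 18.9560
Sum of squared deviations: (−4.2460)² + (+1.2740)² + (+1.2740)² + (+0.3040)² + (−3.9960)² + (+5.5740)² + (+5.5740)² + (−11.6360)² + (+0.3040)² + (+5.5740)² = 266.0324
Variance = 266.0324 / 9 = 29.5592
SE* = √29.5592

SE* = 5.437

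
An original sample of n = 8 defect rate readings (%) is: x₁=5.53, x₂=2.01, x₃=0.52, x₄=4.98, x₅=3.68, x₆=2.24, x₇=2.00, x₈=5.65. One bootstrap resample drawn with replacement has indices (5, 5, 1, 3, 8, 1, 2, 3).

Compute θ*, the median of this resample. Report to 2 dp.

Resample values: 3.68, 3.68, 5.53, 0.52, 5.65, 5.53, 2.01, 0.52.
Sorted: 0.52, 0.52, 2.01, 3.68, 3.68, 5.53, 5.53, 5.65
Median = average of the two middle values = 3.68

θ* = 3.68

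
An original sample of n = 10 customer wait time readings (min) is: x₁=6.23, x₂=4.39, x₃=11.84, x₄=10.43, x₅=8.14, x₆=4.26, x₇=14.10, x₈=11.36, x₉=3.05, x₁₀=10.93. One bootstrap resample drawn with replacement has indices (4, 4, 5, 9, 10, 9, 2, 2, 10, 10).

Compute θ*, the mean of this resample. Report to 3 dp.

θ* = 7.667

Resample values: 10.43, 10.43, 8.14, 3.05, 10.93, 3.05, 4.39, 4.39, 10.93, 10.93.
Mean = (10.43 + 10.43 + 8.14 + 3.05 + 10.93 + 3.05 + 4.39 + 4.39 + 10.93 + 10.93) / 10 = 76.670 / 10 = 7.667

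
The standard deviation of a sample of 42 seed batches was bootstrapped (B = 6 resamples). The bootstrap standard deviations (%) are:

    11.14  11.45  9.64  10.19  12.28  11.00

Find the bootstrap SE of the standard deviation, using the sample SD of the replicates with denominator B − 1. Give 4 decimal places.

SE* = 0.9329

Bootstrap SE is the standard deviation of the 6 replicate standard deviations.
Mean of replicates: (11.14 + 11.45 + 9.64 + 10.19 + 12.28 + 11.00) / 6 = 65.70000 / 6 = 10.95000
Sum of squared deviations: (+0.19000)² + (+0.50000)² + (−1.31000)² + (−0.76000)² + (+1.33000)² + (+0.05000)² = 4.35120
Variance = 4.35120 / 5 = 0.87024
SE* = √0.87024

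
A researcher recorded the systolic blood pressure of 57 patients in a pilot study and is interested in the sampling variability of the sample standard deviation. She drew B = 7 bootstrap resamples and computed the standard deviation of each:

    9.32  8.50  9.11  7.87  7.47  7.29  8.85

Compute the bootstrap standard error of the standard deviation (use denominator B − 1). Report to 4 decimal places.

SE* = 0.8082

Bootstrap SE is the standard deviation of the 7 replicate standard deviations.
Mean of replicates: (9.32 + 8.50 + 9.11 + 7.87 + 7.47 + 7.29 + 8.85) / 7 = 58.41000 / 7 = 8.34429
Sum of squared deviations: (+0.97571)² + (+0.15571)² + (+0.76571)² + (−0.47429)² + (−0.87429)² + (−1.05429)² + (+0.50571)² = 3.91917
Variance = 3.91917 / 6 = 0.65320
SE* = √0.65320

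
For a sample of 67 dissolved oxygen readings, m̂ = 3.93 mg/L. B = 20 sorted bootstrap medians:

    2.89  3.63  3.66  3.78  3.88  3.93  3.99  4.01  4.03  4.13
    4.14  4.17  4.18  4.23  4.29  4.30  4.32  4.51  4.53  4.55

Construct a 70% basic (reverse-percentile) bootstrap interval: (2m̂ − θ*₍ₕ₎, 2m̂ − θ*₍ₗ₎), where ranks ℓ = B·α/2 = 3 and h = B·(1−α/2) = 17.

Percentile endpoints at ranks 3 and 17: θ*₍3₎ = 3.66, θ*₍17₎ = 4.32.
Basic interval reflects these around m̂:
  lower = 2 × 3.93 − 4.32 = 3.54
  upper = 2 × 3.93 − 3.66 = 4.20

(3.54, 4.20)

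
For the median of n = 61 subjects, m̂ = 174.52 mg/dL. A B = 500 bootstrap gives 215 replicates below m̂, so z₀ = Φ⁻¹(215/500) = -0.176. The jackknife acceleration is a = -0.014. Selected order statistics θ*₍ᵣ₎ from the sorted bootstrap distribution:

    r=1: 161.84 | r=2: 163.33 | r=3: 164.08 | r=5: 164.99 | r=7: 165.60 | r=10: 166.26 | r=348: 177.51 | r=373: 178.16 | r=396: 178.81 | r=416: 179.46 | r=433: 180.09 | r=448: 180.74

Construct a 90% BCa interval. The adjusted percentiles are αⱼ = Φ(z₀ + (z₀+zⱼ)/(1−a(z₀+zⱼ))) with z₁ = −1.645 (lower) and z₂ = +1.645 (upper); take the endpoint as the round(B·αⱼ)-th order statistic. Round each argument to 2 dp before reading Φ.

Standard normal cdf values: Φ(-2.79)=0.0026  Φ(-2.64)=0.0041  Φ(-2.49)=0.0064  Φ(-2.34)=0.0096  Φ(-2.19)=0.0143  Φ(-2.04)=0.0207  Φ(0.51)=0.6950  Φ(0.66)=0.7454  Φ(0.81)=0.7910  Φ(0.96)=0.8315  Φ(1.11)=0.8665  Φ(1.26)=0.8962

Lower: z₀ + z₁ = -0.176 + (-1.645) = -1.821; 1 − a(z₀+z₁) = 1 − (-0.014)(-1.821) = 0.9745; argument = -0.176 + (-1.821)/0.9745 = -2.0446 → -2.04.
α₁ = Φ(-2.04) = 0.0207; rank = round(500 × 0.0207) = 10; θ*₍10₎ = 166.26.
Upper: z₀ + z₂ = 1.469; 1 − a(z₀+z₂) = 1.0206; argument = 1.2634 → 1.26; α₂ = 0.8962; rank = 448; θ*₍448₎ = 180.74.

(166.26, 180.74)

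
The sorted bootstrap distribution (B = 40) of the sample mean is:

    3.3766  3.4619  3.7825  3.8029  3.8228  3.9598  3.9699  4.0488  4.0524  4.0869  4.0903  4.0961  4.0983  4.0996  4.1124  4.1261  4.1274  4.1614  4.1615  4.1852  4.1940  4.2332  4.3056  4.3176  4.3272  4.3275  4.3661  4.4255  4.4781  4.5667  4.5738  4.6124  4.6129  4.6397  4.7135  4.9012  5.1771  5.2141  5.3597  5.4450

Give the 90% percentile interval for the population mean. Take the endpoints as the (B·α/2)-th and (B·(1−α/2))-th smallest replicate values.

(3.4619, 5.2141)

α = 0.10; lower rank = 40 × 0.050 = 2; upper rank = 40 × 0.950 = 38.
The 2nd smallest replicate is 3.4619; the 38th is 5.2141.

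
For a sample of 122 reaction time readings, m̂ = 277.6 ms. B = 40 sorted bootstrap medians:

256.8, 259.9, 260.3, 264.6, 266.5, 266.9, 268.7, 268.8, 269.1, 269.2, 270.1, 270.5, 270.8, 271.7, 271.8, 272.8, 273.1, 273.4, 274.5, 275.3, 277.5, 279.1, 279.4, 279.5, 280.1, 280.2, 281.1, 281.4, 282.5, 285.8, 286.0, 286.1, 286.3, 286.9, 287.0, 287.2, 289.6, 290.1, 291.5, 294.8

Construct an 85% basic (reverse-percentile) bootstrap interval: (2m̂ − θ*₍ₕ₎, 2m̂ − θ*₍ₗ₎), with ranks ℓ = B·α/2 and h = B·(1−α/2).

(265.6, 294.9)

Percentile endpoints at ranks 3 and 37: θ*₍3₎ = 260.3, θ*₍37₎ = 289.6.
Basic interval reflects these around m̂:
  lower = 2 × 277.6 − 289.6 = 265.6
  upper = 2 × 277.6 − 260.3 = 294.9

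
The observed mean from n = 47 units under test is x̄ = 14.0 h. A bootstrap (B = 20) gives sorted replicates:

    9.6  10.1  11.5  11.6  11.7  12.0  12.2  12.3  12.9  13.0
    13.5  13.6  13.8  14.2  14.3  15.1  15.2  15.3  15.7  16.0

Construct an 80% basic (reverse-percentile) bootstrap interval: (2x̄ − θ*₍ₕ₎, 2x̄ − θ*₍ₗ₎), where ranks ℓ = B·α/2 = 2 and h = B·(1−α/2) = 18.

Percentile endpoints at ranks 2 and 18: θ*₍2₎ = 10.1, θ*₍18₎ = 15.3.
Basic interval reflects these around x̄:
  lower = 2 × 14.0 − 15.3 = 12.7
  upper = 2 × 14.0 − 10.1 = 17.9

(12.7, 17.9)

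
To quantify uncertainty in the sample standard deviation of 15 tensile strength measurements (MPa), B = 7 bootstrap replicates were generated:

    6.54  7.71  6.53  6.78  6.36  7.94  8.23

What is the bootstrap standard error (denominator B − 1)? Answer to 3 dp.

Bootstrap SE is the standard deviation of the 7 replicate standard deviations.
Mean of replicates: (6.54 + 7.71 + 6.53 + 6.78 + 6.36 + 7.94 + 8.23) / 7 = 50.0900 / 7 = 7.1557
Sum of squared deviations: (−0.6157)² + (+0.5543)² + (−0.6257)² + (−0.3757)² + (−0.7957)² + (+0.7843)² + (+1.0743)² = 3.6214
Variance = 3.6214 / 6 = 0.6036
SE* = √0.6036

SE* = 0.777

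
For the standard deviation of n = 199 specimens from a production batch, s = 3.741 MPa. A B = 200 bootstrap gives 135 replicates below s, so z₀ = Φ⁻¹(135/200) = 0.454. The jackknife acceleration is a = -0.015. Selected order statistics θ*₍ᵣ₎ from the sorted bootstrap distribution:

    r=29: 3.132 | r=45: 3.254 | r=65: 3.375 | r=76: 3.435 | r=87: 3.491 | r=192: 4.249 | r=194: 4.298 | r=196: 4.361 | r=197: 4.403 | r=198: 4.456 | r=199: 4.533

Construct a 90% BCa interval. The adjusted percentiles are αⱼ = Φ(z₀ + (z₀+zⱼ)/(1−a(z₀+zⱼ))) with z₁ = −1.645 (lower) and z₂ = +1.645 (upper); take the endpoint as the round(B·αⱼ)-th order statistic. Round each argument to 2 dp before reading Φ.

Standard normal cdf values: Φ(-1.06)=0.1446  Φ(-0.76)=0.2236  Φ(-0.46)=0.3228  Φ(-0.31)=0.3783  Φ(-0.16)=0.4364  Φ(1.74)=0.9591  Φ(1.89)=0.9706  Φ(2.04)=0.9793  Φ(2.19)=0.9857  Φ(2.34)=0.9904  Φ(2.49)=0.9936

Lower: z₀ + z₁ = 0.454 + (-1.645) = -1.191; 1 − a(z₀+z₁) = 1 − (-0.015)(-1.191) = 0.9821; argument = 0.454 + (-1.191)/0.9821 = -0.7587 → -0.76.
α₁ = Φ(-0.76) = 0.2236; rank = round(200 × 0.2236) = 45; θ*₍45₎ = 3.254.
Upper: z₀ + z₂ = 2.099; 1 − a(z₀+z₂) = 1.0315; argument = 2.4889 → 2.49; α₂ = 0.9936; rank = 199; θ*₍199₎ = 4.533.

(3.254, 4.533)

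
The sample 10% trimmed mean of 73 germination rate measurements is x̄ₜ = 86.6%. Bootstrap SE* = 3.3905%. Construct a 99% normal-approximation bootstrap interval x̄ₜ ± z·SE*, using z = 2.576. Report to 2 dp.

(77.87, 95.33)

Margin = 2.576 × 3.3905 = 8.734
Interval: 86.6 ± 8.734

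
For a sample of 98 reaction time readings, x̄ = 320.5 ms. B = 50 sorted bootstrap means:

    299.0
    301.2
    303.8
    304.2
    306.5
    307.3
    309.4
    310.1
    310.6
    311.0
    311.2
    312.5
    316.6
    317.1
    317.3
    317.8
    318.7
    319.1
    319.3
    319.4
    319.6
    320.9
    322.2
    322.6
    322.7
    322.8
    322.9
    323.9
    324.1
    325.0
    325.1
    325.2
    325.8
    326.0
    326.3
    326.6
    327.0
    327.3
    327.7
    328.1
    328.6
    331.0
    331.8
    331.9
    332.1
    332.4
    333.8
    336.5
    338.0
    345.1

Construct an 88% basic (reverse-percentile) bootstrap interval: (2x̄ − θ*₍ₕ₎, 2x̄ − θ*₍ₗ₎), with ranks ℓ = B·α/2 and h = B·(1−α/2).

Percentile endpoints at ranks 3 and 47: θ*₍3₎ = 303.8, θ*₍47₎ = 333.8.
Basic interval reflects these around x̄:
  lower = 2 × 320.5 − 333.8 = 307.2
  upper = 2 × 320.5 − 303.8 = 337.2

(307.2, 337.2)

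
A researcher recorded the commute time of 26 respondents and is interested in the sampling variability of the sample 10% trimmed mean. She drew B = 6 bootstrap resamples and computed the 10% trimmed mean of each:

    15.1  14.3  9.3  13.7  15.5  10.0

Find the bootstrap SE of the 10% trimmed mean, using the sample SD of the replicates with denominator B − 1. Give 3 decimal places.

SE* = 2.666

Bootstrap SE is the standard deviation of the 6 replicate 10% trimmed means.
Mean of replicates: (15.1 + 14.3 + 9.3 + 13.7 + 15.5 + 10.0) / 6 = 77.9000 / 6 = 12.9833
Sum of squared deviations: (+2.1167)² + (+1.3167)² + (−3.6833)² + (+0.7167)² + (+2.5167)² + (−2.9833)² = 35.5283
Variance = 35.5283 / 5 = 7.1057
SE* = √7.1057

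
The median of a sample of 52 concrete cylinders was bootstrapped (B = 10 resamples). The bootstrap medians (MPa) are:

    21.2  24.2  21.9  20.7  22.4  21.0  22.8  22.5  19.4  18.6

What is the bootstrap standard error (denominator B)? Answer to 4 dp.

Bootstrap SE is the standard deviation of the 10 replicate medians.
Mean of replicates: (21.2 + 24.2 + 21.9 + 20.7 + 22.4 + 21.0 + 22.8 + 22.5 + 19.4 + 18.6) / 10 = 214.70000 / 10 = 21.47000
Sum of squared deviations: (−0.27000)² + (+2.73000)² + (+0.43000)² + (−0.77000)² + (+0.93000)² + (−0.47000)² + (+1.33000)² + (+1.03000)² + (−2.07000)² + (−2.87000)² = 24.74100
Variance = 24.74100 / 10 = 2.47410
SE* = √2.47410

SE* = 1.5729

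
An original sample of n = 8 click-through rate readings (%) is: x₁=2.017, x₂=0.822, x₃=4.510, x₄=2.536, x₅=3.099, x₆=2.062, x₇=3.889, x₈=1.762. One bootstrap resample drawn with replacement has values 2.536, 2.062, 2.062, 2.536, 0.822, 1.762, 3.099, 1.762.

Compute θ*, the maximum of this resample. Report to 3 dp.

θ* = 3.099

Maximum = 3.099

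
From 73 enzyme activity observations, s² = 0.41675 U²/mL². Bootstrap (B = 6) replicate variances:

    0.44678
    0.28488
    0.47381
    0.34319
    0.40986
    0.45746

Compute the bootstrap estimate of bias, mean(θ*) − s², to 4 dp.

mean(θ*) = (0.44678 + 0.28488 + 0.47381 + 0.34319 + 0.40986 + 0.45746) / 6 = 0.40266
bias = 0.40266 − 0.41675

bias = −0.0141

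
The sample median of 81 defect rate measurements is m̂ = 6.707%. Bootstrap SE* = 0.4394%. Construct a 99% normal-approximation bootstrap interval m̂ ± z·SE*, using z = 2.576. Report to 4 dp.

Margin = 2.576 × 0.4394 = 1.13189
Interval: 6.707 ± 1.13189

(5.5751, 7.8389)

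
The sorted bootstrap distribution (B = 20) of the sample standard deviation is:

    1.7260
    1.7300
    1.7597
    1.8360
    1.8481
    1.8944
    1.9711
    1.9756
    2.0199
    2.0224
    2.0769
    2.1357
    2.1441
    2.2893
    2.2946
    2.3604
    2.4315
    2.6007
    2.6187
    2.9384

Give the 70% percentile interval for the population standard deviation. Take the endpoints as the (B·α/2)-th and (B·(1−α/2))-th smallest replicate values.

(1.7597, 2.4315)

α = 0.30; lower rank = 20 × 0.150 = 3; upper rank = 20 × 0.850 = 17.
The 3rd smallest replicate is 1.7597; the 17th is 2.4315.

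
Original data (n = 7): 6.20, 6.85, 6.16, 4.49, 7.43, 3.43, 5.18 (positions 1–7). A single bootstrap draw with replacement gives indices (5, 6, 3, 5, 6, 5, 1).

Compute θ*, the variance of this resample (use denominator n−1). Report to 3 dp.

θ* = 3.229

Resample values: 7.43, 3.43, 6.16, 7.43, 3.43, 7.43, 6.20.
Mean = 5.9300; sum of squared deviations = 19.3758
s² = 19.3758 / 6 = 3.2293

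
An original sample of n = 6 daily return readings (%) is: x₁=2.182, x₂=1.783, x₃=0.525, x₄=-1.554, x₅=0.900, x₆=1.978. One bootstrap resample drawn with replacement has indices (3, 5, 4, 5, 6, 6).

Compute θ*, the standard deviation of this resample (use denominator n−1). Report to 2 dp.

Resample values: 0.525, 0.900, -1.554, 0.900, 1.978, 1.978.
Mean = 0.7878; sum of squared deviations = 8.4114
s² = 8.4114 / 5 = 1.6823
s = √1.6823 = 1.30

θ* = 1.30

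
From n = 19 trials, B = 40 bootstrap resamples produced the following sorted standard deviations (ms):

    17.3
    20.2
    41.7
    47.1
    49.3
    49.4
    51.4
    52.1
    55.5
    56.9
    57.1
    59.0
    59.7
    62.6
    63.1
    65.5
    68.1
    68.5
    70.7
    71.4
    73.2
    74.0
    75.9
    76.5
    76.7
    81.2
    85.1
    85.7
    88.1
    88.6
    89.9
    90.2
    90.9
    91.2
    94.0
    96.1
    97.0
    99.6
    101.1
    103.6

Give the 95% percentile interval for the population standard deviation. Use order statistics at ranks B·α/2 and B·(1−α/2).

(17.3, 101.1)

α = 0.05; lower rank = 40 × 0.025 = 1; upper rank = 40 × 0.975 = 39.
The 1st smallest replicate is 17.3; the 39th is 101.1.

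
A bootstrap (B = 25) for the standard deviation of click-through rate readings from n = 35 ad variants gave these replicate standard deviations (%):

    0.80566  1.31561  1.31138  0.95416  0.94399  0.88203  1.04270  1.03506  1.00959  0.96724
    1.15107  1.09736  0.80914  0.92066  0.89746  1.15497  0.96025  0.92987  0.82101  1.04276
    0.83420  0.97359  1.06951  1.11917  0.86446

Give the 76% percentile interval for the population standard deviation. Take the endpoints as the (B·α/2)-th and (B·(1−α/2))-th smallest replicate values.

(0.82101, 1.15107)

Sorted replicates: 0.80566, 0.80914, 0.82101, 0.83420, 0.86446, 0.88203, 0.89746, 0.92066, 0.92987, 0.94399, 0.95416, 0.96025, 0.96724, 0.97359, 1.00959, 1.03506, 1.04270, 1.04276, 1.06951, 1.09736, 1.11917, 1.15107, 1.15497, 1.31138, 1.31561
α = 0.24; lower rank = 25 × 0.120 = 3; upper rank = 25 × 0.880 = 22.
The 3rd smallest replicate is 0.82101; the 22nd is 1.15107.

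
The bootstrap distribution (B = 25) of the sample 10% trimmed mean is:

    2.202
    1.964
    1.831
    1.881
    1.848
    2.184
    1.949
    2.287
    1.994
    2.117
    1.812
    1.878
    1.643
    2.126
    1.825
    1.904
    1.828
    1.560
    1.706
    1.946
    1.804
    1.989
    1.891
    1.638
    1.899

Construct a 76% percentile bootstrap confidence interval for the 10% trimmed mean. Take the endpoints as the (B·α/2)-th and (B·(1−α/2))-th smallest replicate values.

Sorted replicates: 1.560, 1.638, 1.643, 1.706, 1.804, 1.812, 1.825, 1.828, 1.831, 1.848, 1.878, 1.881, 1.891, 1.899, 1.904, 1.946, 1.949, 1.964, 1.989, 1.994, 2.117, 2.126, 2.184, 2.202, 2.287
α = 0.24; lower rank = 25 × 0.120 = 3; upper rank = 25 × 0.880 = 22.
The 3rd smallest replicate is 1.643; the 22nd is 2.126.

(1.643, 2.126)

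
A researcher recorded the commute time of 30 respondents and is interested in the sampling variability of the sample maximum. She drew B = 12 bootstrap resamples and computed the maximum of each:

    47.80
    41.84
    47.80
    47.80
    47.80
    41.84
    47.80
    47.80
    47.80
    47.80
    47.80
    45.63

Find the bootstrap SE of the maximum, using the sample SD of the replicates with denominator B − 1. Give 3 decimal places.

SE* = 2.320

Bootstrap SE is the standard deviation of the 12 replicate maximums.
Mean of replicates: (47.80 + 41.84 + 47.80 + 47.80 + 47.80 + 41.84 + 47.80 + 47.80 + 47.80 + 47.80 + 47.80 + 45.63) / 12 = 559.5100 / 12 = 46.6258
Sum of squared deviations: (+1.1742)² + (−4.7858)² + (+1.1742)² + (+1.1742)² + (+1.1742)² + (−4.7858)² + (+1.1742)² + (+1.1742)² + (+1.1742)² + (+1.1742)² + (+1.1742)² + (−0.9958)² = 59.2081
Variance = 59.2081 / 11 = 5.3826
SE* = √5.3826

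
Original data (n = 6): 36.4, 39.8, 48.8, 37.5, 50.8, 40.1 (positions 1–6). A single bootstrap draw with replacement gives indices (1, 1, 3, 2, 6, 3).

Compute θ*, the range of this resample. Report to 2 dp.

θ* = 12.40

Resample values: 36.4, 36.4, 48.8, 39.8, 40.1, 48.8.
Range = 48.8 − 36.4 = 12.40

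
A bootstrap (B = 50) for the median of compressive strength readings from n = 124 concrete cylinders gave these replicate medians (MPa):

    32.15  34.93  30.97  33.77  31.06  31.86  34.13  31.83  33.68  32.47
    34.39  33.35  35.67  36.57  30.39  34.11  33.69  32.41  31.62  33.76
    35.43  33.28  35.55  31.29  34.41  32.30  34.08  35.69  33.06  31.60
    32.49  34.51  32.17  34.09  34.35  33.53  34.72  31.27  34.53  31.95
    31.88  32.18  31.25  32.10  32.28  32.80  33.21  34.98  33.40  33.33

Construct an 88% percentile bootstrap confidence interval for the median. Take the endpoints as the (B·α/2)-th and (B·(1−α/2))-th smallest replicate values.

Sorted replicates: 30.39, 30.97, 31.06, 31.25, 31.27, 31.29, 31.60, 31.62, 31.83, 31.86, 31.88, 31.95, 32.10, 32.15, 32.17, 32.18, 32.28, 32.30, 32.41, 32.47, 32.49, 32.80, 33.06, 33.21, 33.28, 33.33, 33.35, 33.40, 33.53, 33.68, 33.69, 33.76, 33.77, 34.08, 34.09, 34.11, 34.13, 34.35, 34.39, 34.41, 34.51, 34.53, 34.72, 34.93, 34.98, 35.43, 35.55, 35.67, 35.69, 36.57
α = 0.12; lower rank = 50 × 0.060 = 3; upper rank = 50 × 0.940 = 47.
The 3rd smallest replicate is 31.06; the 47th is 35.55.

(31.06, 35.55)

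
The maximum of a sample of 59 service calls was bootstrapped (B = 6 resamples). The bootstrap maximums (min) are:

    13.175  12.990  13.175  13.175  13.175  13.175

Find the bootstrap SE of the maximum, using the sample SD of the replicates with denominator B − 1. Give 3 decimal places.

SE* = 0.076

Bootstrap SE is the standard deviation of the 6 replicate maximums.
Mean of replicates: (13.175 + 12.990 + 13.175 + 13.175 + 13.175 + 13.175) / 6 = 78.865000 / 6 = 13.144167
Sum of squared deviations: (+0.030833)² + (−0.154167)² + (+0.030833)² + (+0.030833)² + (+0.030833)² + (+0.030833)² = 0.028521
Variance = 0.028521 / 5 = 0.005704
SE* = √0.005704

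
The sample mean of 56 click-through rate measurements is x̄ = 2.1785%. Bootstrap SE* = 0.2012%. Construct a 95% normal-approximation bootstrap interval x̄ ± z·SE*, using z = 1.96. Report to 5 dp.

(1.78415, 2.57285)

Margin = 1.96 × 0.2012 = 0.394352
Interval: 2.1785 ± 0.394352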